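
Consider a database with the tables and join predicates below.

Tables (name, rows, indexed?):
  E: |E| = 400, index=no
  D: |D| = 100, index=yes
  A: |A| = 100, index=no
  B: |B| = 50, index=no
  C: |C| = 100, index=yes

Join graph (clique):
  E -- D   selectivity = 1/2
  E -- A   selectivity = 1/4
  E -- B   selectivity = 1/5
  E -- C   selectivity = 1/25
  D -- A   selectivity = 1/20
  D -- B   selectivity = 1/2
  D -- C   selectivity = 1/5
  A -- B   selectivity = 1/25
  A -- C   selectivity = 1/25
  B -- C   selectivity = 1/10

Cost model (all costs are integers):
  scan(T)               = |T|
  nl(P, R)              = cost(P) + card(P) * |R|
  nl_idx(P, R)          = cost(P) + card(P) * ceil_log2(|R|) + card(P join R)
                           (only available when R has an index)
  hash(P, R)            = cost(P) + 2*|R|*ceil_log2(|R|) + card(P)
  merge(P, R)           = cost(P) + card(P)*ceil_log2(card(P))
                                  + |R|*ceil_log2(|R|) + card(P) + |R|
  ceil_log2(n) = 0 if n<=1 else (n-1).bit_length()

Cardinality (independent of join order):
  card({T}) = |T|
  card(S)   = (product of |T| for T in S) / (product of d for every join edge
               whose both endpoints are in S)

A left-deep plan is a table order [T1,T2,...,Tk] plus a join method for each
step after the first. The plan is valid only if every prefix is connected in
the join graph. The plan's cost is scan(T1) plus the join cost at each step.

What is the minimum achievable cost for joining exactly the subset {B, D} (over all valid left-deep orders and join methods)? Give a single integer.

Selinger DP over subsets of {B,D}:
  {D}: scan cost=100, card=100
  {B}: scan cost=50, card=50
  {BD}: card=2500; try (B,hash)→800, (D,merge)→1200, (B,merge)→1250, (D,hash)→1500, (D,nl_idx)→2900, (D,nl)→5050 …(+1); best=800 via (B,hash)

800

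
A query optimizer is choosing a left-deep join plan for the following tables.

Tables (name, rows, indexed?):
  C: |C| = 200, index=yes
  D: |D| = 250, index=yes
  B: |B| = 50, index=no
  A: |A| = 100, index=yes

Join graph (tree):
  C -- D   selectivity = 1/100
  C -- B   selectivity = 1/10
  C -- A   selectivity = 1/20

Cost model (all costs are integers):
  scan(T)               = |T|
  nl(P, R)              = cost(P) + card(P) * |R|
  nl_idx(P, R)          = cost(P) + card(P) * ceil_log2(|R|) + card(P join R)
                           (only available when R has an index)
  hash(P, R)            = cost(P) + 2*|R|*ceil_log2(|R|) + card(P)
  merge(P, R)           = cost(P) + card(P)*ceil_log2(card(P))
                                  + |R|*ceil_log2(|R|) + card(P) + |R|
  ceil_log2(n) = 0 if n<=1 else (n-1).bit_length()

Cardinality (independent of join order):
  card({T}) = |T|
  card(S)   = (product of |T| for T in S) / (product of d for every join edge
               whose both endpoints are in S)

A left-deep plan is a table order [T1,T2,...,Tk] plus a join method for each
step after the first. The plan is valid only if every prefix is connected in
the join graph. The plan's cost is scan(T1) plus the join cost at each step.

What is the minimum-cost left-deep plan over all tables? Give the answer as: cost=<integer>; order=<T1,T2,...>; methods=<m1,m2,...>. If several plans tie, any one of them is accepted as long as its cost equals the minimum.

cost=7300; order=C,D,A,B; methods=nl_idx,hash,hash

Selinger DP (subsets sized 1..n):
  {C}: scan cost=200, card=200
  {D}: scan cost=250, card=250
  {B}: scan cost=50, card=50
  {A}: scan cost=100, card=100
  {CD}: card=500; try (D,nl_idx)→2300, (C,nl_idx)→2750, (C,hash)→3700, (D,merge)→4250, (C,merge)→4300, (D,hash)→4400 …(+2); best=2300 via (D,nl_idx)
  {BC}: card=1000; try (B,hash)→1000, (C,nl_idx)→1450, (C,merge)→2200, (B,merge)→2350, (C,hash)→3300, (C,nl)→10050 …(+1); best=1000 via (B,hash)
  {AC}: card=1000; try (A,hash)→1800, (C,nl_idx)→1900, (A,nl_idx)→2600, (C,merge)→2700, (A,merge)→2800, (C,hash)→3400 …(+2); best=1800 via (A,hash)
  {BCD}: card=2500; try (B,hash)→3400, (D,hash)→6000, (B,merge)→7650, (D,nl_idx)→11500, (D,merge)→14250, (B,nl)→27300 …(+1); best=3400 via (B,hash)
  {ACD}: card=2500; try (A,hash)→4200, (D,hash)→6800, (A,merge)→8100, (A,nl_idx)→8300, (D,nl_idx)→12300, (D,merge)→15050 …(+2); best=4200 via (A,hash)
  {ABC}: card=5000; try (B,hash)→3400, (A,hash)→3400, (A,merge)→12800, (A,nl_idx)→13000, (B,merge)→13150, (B,nl)→51800 …(+1); best=3400 via (B,hash)
  {ABCD}: card=12500; try (B,hash)→7300, (A,hash)→7300, (D,hash)→12400, (A,nl_idx)→33400, (A,merge)→36700, (B,merge)→37050 …(+5); best=7300 via (B,hash)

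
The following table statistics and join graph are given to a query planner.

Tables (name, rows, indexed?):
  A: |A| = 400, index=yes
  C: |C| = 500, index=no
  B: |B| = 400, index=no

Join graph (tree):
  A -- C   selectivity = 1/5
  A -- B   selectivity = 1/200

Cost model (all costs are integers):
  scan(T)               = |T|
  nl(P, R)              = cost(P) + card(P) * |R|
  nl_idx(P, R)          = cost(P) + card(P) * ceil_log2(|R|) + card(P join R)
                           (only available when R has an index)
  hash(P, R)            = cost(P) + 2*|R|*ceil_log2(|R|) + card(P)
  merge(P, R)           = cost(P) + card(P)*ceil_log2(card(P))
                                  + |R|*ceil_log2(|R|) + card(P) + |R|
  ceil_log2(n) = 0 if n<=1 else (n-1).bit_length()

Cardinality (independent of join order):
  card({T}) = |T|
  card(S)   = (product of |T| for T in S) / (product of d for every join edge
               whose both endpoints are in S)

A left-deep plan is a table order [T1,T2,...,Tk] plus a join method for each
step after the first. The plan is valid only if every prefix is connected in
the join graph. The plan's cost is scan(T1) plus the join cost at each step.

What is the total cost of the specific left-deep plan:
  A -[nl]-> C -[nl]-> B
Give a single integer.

step 1: scan A: cost=400, card=400
step 2: join C via nl
    card(P join C) = 400*500/(5) = 40000
    cost = 400 + 400*500 = 200400
step 3: join B via nl
    card(P join B) = 40000*400/(200) = 80000
    cost = 200400 + 40000*400 = 16200400

16200400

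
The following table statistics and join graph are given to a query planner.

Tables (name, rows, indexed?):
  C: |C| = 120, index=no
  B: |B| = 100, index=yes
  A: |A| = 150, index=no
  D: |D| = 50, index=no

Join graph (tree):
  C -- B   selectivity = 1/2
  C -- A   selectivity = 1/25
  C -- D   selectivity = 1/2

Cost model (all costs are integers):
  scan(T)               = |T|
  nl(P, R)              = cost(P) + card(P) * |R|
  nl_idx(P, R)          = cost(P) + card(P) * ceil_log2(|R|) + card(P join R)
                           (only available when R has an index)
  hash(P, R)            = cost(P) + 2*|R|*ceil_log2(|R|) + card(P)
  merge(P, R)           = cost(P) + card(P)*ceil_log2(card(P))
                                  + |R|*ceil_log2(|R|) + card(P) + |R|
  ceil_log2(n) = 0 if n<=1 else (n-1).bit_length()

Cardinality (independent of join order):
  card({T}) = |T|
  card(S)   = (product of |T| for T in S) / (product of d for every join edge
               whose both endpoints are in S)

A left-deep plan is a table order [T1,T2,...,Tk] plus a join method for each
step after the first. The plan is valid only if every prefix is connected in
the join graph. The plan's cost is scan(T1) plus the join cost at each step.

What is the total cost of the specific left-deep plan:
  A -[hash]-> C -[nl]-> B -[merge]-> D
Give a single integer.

step 1: scan A: cost=150, card=150
step 2: join C via hash
    card(P join C) = 150*120/(25) = 720
    cost = 150 + 2*120*7 + 150 = 1980
step 3: join B via nl
    card(P join B) = 720*100/(2) = 36000
    cost = 1980 + 720*100 = 73980
step 4: join D via merge
    card(P join D) = 36000*50/(2) = 900000
    cost = 73980 + 36000*16 + 50*6 + 36000 + 50 = 686330

686330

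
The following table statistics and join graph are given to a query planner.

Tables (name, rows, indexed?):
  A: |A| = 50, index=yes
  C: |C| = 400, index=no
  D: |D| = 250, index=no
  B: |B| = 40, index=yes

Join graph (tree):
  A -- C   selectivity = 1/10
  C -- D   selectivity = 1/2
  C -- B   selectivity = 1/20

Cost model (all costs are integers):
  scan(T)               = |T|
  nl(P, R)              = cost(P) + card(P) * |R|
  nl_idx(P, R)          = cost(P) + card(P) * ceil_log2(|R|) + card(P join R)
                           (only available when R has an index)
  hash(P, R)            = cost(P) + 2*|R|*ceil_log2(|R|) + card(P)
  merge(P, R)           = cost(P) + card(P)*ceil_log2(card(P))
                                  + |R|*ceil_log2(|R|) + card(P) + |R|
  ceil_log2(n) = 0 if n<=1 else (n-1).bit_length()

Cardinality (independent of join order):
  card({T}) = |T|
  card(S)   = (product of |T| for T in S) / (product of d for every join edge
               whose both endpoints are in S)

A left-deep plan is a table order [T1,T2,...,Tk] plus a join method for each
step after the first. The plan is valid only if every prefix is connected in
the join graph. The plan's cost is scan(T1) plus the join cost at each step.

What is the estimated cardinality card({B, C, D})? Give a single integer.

100000

Tables in S: B(40), C(400), D(250)
Edges inside S: C-D(d=2), C-B(d=20)
numerator = 40 * 400 * 250 = 4000000
denominator = 2 * 20 = 40
card(S) = 4000000 / 40 = 100000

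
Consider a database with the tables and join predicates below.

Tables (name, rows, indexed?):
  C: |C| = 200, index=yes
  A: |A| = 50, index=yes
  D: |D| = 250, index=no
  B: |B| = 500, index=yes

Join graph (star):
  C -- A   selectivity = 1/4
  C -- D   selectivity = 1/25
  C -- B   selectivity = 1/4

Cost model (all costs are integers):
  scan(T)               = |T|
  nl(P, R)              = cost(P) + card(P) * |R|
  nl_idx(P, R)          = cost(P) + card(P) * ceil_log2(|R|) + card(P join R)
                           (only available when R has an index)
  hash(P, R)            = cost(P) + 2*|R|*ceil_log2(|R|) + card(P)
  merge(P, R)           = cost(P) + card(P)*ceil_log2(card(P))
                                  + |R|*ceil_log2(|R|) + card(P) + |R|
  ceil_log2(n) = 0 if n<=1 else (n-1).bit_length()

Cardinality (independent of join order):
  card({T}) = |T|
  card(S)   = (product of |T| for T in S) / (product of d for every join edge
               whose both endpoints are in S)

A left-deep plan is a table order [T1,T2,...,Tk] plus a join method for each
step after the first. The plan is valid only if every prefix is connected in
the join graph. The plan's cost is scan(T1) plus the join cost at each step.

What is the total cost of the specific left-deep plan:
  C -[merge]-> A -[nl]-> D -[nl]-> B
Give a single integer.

13127350

step 1: scan C: cost=200, card=200
step 2: join A via merge
    card(P join A) = 200*50/(4) = 2500
    cost = 200 + 200*8 + 50*6 + 200 + 50 = 2350
step 3: join D via nl
    card(P join D) = 2500*250/(25) = 25000
    cost = 2350 + 2500*250 = 627350
step 4: join B via nl
    card(P join B) = 25000*500/(4) = 3125000
    cost = 627350 + 25000*500 = 13127350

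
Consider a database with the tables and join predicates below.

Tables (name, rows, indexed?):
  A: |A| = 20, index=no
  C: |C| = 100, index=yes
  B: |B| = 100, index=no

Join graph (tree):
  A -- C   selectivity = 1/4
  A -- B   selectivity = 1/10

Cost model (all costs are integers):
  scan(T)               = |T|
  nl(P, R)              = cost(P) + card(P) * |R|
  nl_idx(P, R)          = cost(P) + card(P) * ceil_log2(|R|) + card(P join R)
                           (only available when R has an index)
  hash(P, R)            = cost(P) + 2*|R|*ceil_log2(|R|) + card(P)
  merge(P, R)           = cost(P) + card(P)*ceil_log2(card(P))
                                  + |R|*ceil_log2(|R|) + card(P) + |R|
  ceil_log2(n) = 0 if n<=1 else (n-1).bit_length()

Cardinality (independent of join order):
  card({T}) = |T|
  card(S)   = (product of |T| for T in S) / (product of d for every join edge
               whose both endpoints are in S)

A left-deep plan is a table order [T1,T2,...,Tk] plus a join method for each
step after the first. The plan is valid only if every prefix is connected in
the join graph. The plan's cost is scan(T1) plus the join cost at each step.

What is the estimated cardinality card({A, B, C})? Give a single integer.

Tables in S: A(20), B(100), C(100)
Edges inside S: A-C(d=4), A-B(d=10)
numerator = 20 * 100 * 100 = 200000
denominator = 4 * 10 = 40
card(S) = 200000 / 40 = 5000

5000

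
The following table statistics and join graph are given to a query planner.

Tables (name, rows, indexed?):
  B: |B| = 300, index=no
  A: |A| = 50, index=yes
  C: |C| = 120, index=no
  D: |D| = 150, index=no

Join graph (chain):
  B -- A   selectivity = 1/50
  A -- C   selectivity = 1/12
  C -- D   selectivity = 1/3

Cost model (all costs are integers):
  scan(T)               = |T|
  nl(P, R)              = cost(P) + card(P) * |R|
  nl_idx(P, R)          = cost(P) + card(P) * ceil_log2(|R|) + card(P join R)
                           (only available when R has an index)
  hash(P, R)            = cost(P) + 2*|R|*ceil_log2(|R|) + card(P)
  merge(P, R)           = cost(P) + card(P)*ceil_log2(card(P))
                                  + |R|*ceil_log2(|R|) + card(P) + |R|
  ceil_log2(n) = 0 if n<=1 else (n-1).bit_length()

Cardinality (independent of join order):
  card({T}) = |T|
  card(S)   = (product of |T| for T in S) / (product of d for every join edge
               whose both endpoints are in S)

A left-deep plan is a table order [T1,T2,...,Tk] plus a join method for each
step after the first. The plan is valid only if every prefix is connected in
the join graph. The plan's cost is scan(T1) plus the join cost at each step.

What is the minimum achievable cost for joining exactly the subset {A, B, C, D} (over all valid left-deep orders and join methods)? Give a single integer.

8580

Selinger DP over subsets of {A,B,C,D}:
  {B}: scan cost=300, card=300
  {A}: scan cost=50, card=50
  {C}: scan cost=120, card=120
  {D}: scan cost=150, card=150
  {AB}: card=300; try (A,hash)→1200, (A,nl_idx)→2400, (B,merge)→3400, (A,merge)→3650, (B,hash)→5500, (B,nl)→15050 …(+1); best=1200 via (A,hash)
  {AC}: card=500; try (A,hash)→840, (A,nl_idx)→1340, (C,merge)→1360, (A,merge)→1430, (C,hash)→1780, (C,nl)→6050 …(+1); best=840 via (A,hash)
  {CD}: card=6000; try (C,hash)→1980, (D,merge)→2430, (C,merge)→2460, (D,hash)→2640, (D,nl)→18120, (C,nl)→18150; best=1980 via (C,hash)
  {ABC}: card=3000; try (C,hash)→3180, (C,merge)→5160, (B,hash)→6740, (B,merge)→8840, (C,nl)→37200, (B,nl)→150840; best=3180 via (C,hash)
  {ACD}: card=25000; try (D,hash)→3740, (D,merge)→7190, (A,hash)→8580, (A,nl_idx)→62980, (D,nl)→75840, (A,merge)→86330 …(+1); best=3740 via (D,hash)
  {ABCD}: card=150000; try (D,hash)→8580, (B,hash)→34140, (D,merge)→43530, (B,merge)→406740, (D,nl)→453180, (B,nl)→7503740; best=8580 via (D,hash)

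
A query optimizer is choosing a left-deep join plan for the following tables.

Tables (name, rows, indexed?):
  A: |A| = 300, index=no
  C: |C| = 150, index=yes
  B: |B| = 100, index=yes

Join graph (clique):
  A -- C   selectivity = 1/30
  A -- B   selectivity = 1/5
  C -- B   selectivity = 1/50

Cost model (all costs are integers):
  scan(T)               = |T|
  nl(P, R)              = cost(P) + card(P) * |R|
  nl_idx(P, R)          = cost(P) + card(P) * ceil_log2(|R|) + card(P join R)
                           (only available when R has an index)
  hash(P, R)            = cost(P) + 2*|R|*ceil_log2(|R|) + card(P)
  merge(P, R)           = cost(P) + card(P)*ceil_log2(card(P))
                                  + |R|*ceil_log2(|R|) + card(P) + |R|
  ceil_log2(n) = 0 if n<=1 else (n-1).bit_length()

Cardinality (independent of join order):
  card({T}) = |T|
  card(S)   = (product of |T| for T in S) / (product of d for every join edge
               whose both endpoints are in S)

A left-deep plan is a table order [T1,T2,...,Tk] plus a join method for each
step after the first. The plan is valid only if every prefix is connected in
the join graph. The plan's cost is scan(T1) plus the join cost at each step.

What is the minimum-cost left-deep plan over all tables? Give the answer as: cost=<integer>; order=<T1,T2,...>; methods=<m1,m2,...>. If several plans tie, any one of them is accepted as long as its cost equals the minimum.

Selinger DP (subsets sized 1..n):
  {A}: scan cost=300, card=300
  {C}: scan cost=150, card=150
  {B}: scan cost=100, card=100
  {AC}: card=1500; try (C,hash)→3000, (C,nl_idx)→4200, (A,merge)→4500, (C,merge)→4650, (A,hash)→5700, (A,nl)→45150 …(+1); best=3000 via (C,hash)
  {AB}: card=6000; try (B,hash)→2000, (A,merge)→3900, (B,merge)→4100, (A,hash)→5600, (B,nl_idx)→8400, (A,nl)→30100 …(+1); best=2000 via (B,hash)
  {BC}: card=300; try (C,nl_idx)→1200, (B,nl_idx)→1500, (B,hash)→1700, (C,merge)→2250, (B,merge)→2300, (C,hash)→2600 …(+2); best=1200 via (C,nl_idx)
  {ABC}: card=600; try (B,hash)→5900, (A,hash)→6900, (A,merge)→7200, (C,hash)→10400, (B,nl_idx)→14100, (B,merge)→21800 …(+5); best=5900 via (B,hash)

cost=5900; order=A,C,B; methods=hash,hash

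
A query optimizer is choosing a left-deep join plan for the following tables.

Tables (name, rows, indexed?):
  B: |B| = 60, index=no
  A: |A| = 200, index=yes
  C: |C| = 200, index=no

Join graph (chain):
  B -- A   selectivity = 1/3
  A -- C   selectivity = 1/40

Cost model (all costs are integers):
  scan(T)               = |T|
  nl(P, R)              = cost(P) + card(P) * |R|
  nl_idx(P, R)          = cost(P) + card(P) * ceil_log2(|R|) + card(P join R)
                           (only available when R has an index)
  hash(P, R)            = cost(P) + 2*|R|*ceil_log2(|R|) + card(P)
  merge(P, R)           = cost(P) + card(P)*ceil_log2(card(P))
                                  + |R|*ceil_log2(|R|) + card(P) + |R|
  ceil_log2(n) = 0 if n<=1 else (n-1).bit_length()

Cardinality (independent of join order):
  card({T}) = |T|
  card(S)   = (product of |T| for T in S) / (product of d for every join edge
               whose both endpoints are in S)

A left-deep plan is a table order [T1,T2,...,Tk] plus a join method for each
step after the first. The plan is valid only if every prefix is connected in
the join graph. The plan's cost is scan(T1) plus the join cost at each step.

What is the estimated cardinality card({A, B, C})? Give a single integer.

20000

Tables in S: A(200), B(60), C(200)
Edges inside S: B-A(d=3), A-C(d=40)
numerator = 200 * 60 * 200 = 2400000
denominator = 3 * 40 = 120
card(S) = 2400000 / 120 = 20000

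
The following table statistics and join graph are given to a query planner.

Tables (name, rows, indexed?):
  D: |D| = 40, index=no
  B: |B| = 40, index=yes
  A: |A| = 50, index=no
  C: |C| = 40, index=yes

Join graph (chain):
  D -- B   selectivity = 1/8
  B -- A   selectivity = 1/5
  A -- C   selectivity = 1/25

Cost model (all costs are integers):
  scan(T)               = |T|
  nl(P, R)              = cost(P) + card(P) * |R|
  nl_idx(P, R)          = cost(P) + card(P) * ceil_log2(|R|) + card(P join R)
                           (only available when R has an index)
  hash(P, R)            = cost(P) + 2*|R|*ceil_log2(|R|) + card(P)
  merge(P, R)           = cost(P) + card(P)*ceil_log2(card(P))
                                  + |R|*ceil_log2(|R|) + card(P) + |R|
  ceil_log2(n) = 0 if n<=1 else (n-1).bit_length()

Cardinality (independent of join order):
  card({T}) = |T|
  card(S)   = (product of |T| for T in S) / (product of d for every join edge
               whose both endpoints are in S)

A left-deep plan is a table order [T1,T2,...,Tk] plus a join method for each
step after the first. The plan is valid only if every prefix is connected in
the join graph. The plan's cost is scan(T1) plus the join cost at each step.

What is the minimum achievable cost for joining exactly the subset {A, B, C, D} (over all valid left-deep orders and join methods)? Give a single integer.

Selinger DP over subsets of {A,B,C,D}:
  {D}: scan cost=40, card=40
  {B}: scan cost=40, card=40
  {A}: scan cost=50, card=50
  {C}: scan cost=40, card=40
  {BD}: card=200; try (B,nl_idx)→480, (D,hash)→560, (B,hash)→560, (D,merge)→600, (B,merge)→600, (D,nl)→1640 …(+1); best=480 via (B,nl_idx)
  {AB}: card=400; try (B,hash)→580, (A,merge)→670, (B,merge)→680, (A,hash)→680, (B,nl_idx)→750, (A,nl)→2040 …(+1); best=580 via (B,hash)
  {AC}: card=80; try (C,nl_idx)→430, (C,hash)→580, (A,merge)→670, (C,merge)→680, (A,hash)→680, (A,nl)→2040 …(+1); best=430 via (C,nl_idx)
  {ABD}: card=2000; try (A,hash)→1280, (D,hash)→1460, (A,merge)→2630, (D,merge)→4860, (A,nl)→10480, (D,nl)→16580; best=1280 via (A,hash)
  {ABC}: card=640; try (B,hash)→990, (B,merge)→1350, (C,hash)→1460, (B,nl_idx)→1550, (C,nl_idx)→3620, (B,nl)→3630 …(+2); best=990 via (B,hash)
  {ABCD}: card=3200; try (D,hash)→2110, (C,hash)→3760, (D,merge)→8310, (C,nl_idx)→16480, (C,merge)→25560, (D,nl)→26590 …(+1); best=2110 via (D,hash)

2110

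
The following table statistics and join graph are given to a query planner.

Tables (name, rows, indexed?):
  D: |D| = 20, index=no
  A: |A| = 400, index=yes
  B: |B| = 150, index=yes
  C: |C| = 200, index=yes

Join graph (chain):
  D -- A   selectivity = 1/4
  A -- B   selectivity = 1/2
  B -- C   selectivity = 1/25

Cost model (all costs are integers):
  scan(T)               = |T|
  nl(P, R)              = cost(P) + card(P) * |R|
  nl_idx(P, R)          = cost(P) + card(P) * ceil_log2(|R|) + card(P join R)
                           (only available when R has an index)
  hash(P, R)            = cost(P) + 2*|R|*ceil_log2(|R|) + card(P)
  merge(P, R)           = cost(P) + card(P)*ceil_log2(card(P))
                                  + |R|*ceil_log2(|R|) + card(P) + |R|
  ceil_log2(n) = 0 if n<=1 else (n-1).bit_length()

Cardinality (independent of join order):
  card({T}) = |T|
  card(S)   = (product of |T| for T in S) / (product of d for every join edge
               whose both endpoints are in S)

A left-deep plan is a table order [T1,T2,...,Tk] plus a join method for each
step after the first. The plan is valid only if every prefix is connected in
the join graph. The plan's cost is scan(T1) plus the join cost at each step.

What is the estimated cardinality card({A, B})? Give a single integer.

Tables in S: A(400), B(150)
Edges inside S: A-B(d=2)
numerator = 400 * 150 = 60000
denominator = 2 = 2
card(S) = 60000 / 2 = 30000

30000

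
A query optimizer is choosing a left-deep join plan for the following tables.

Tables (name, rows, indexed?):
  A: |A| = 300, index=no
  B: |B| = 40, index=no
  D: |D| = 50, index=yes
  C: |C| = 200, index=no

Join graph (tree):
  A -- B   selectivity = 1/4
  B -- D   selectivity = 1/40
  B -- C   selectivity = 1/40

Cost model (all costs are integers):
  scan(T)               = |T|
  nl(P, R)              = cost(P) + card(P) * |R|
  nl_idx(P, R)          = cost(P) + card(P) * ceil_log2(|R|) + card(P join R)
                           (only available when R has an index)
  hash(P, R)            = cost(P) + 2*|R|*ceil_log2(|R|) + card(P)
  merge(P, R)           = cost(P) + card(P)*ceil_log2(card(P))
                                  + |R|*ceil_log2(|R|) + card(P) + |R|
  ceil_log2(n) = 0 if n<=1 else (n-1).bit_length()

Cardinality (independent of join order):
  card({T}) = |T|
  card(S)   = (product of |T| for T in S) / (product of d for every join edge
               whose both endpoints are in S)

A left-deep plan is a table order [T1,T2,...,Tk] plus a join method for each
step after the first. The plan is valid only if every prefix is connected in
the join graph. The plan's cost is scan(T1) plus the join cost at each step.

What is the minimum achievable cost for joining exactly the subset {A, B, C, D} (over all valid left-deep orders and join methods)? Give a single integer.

6930

Selinger DP over subsets of {A,B,C,D}:
  {A}: scan cost=300, card=300
  {B}: scan cost=40, card=40
  {D}: scan cost=50, card=50
  {C}: scan cost=200, card=200
  {AB}: card=3000; try (B,hash)→1080, (A,merge)→3320, (B,merge)→3580, (A,hash)→5480, (A,nl)→12040, (B,nl)→12300; best=1080 via (B,hash)
  {BD}: card=50; try (D,nl_idx)→330, (B,hash)→580, (D,merge)→670, (D,hash)→680, (B,merge)→680, (D,nl)→2040 …(+1); best=330 via (D,nl_idx)
  {BC}: card=200; try (B,hash)→880, (C,merge)→2120, (B,merge)→2280, (C,hash)→3280, (C,nl)→8040, (B,nl)→8200; best=880 via (B,hash)
  {ABD}: card=3750; try (A,merge)→3680, (D,hash)→4680, (A,hash)→5780, (A,nl)→15330, (D,nl_idx)→22830, (D,merge)→40430 …(+1); best=3680 via (A,merge)
  {ABC}: card=15000; try (A,merge)→5680, (A,hash)→6480, (C,hash)→7280, (C,merge)→41880, (A,nl)→60880, (C,nl)→601080; best=5680 via (A,merge)
  {BCD}: card=250; try (D,hash)→1680, (D,nl_idx)→2330, (C,merge)→2480, (D,merge)→3030, (C,hash)→3580, (C,nl)→10330 …(+1); best=1680 via (D,hash)
  {ABCD}: card=18750; try (A,merge)→6930, (A,hash)→7330, (C,hash)→10630, (D,hash)→21280, (C,merge)→54230, (A,nl)→76680 …(+4); best=6930 via (A,merge)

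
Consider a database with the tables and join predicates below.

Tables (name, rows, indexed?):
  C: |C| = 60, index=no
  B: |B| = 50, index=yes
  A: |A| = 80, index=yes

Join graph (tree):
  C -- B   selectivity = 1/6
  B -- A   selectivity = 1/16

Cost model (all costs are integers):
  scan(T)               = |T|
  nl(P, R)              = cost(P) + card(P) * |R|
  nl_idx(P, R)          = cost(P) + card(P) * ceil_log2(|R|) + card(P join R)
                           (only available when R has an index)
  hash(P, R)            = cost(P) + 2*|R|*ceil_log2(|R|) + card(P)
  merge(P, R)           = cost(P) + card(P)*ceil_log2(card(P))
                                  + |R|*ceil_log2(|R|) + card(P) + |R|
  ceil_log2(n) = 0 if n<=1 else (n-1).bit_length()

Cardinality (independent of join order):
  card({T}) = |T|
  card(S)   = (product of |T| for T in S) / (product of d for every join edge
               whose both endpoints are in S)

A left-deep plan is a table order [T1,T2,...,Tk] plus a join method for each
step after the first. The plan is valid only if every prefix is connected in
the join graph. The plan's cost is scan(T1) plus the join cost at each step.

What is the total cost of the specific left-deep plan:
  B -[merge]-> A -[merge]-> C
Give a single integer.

3710

step 1: scan B: cost=50, card=50
step 2: join A via merge
    card(P join A) = 50*80/(16) = 250
    cost = 50 + 50*6 + 80*7 + 50 + 80 = 1040
step 3: join C via merge
    card(P join C) = 250*60/(6) = 2500
    cost = 1040 + 250*8 + 60*6 + 250 + 60 = 3710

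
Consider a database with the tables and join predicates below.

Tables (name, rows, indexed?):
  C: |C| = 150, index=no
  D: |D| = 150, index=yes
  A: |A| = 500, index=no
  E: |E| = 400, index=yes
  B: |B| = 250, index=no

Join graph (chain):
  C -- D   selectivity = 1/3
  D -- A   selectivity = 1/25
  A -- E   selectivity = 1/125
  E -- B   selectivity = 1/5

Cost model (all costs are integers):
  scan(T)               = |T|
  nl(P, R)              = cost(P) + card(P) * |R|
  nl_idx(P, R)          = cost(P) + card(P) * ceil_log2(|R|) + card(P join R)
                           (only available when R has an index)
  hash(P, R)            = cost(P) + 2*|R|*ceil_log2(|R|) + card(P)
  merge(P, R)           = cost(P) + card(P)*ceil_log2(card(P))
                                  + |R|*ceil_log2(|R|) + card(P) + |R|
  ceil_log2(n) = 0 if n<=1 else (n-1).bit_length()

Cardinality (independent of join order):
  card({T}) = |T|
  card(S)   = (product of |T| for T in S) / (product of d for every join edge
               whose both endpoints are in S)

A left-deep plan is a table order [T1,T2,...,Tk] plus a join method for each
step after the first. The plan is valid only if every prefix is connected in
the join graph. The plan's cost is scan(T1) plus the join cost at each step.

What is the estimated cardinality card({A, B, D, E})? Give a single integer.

480000

Tables in S: A(500), B(250), D(150), E(400)
Edges inside S: D-A(d=25), A-E(d=125), E-B(d=5)
numerator = 500 * 250 * 150 * 400 = 7500000000
denominator = 25 * 125 * 5 = 15625
card(S) = 7500000000 / 15625 = 480000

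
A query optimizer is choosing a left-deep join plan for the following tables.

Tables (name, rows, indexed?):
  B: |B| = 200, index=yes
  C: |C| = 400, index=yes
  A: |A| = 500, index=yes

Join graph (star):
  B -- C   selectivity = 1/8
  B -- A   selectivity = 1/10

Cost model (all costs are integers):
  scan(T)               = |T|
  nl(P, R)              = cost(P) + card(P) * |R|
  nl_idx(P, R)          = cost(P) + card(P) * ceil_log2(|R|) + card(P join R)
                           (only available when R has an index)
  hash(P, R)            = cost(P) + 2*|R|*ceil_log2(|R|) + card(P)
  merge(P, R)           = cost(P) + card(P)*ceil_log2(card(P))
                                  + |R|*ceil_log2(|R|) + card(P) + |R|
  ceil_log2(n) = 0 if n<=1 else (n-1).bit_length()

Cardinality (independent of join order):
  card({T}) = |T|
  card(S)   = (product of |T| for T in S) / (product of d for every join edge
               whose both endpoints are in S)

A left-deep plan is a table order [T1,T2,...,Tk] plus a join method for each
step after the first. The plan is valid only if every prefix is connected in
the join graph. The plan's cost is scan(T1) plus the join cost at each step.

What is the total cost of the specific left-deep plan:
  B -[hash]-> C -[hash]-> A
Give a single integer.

26600

step 1: scan B: cost=200, card=200
step 2: join C via hash
    card(P join C) = 200*400/(8) = 10000
    cost = 200 + 2*400*9 + 200 = 7600
step 3: join A via hash
    card(P join A) = 10000*500/(10) = 500000
    cost = 7600 + 2*500*9 + 10000 = 26600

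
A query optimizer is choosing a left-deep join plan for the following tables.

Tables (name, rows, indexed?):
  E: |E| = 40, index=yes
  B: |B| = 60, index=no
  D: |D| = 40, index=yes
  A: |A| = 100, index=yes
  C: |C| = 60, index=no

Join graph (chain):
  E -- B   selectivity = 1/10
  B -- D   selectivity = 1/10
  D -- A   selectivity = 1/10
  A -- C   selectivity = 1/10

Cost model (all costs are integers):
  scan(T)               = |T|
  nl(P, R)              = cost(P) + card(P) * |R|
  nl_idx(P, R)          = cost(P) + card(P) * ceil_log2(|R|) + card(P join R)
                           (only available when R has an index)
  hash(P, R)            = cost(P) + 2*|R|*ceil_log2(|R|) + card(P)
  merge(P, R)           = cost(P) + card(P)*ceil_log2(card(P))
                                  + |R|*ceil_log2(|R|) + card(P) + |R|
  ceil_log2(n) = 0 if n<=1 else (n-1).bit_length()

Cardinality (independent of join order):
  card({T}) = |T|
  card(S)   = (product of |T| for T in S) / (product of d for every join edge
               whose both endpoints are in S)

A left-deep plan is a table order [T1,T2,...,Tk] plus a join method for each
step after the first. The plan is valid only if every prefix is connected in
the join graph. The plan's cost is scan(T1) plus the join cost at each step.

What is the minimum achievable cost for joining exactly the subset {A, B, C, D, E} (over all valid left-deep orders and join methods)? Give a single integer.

Selinger DP over subsets of {A,B,C,D,E}:
  {E}: scan cost=40, card=40
  {B}: scan cost=60, card=60
  {D}: scan cost=40, card=40
  {A}: scan cost=100, card=100
  {C}: scan cost=60, card=60
  {BE}: card=240; try (E,hash)→600, (E,nl_idx)→660, (B,merge)→740, (E,merge)→760, (B,hash)→800, (B,nl)→2440 …(+1); best=600 via (E,hash)
  {BD}: card=240; try (D,hash)→600, (D,nl_idx)→660, (B,merge)→740, (D,merge)→760, (B,hash)→800, (B,nl)→2440 …(+1); best=600 via (D,hash)
  {AD}: card=400; try (D,hash)→680, (A,nl_idx)→720, (D,nl_idx)→1100, (A,merge)→1120, (D,merge)→1180, (A,hash)→1480 …(+2); best=680 via (D,hash)
  {AC}: card=600; try (C,hash)→920, (A,nl_idx)→1080, (A,merge)→1280, (C,merge)→1320, (A,hash)→1520, (A,nl)→6060 …(+1); best=920 via (C,hash)
  {BDE}: card=960; try (E,hash)→1320, (D,hash)→1320, (E,nl_idx)→3000, (D,nl_idx)→3000, (E,merge)→3040, (D,merge)→3040 …(+2); best=1320 via (E,hash)
  {ABD}: card=2400; try (B,hash)→1800, (A,hash)→2240, (A,merge)→3560, (A,nl_idx)→4680, (B,merge)→5100, (A,nl)→24600 …(+1); best=1800 via (B,hash)
  {ACD}: card=2400; try (C,hash)→1800, (D,hash)→2000, (C,merge)→5100, (D,nl_idx)→6920, (D,merge)→7800, (C,nl)→24680 …(+1); best=1800 via (C,hash)
  {ABDE}: card=9600; try (A,hash)→3680, (E,hash)→4680, (A,merge)→12680, (A,nl_idx)→17640, (E,nl_idx)→25800, (E,merge)→33280 …(+2); best=3680 via (A,hash)
  {ABCD}: card=14400; try (C,hash)→4920, (B,hash)→4920, (C,merge)→33420, (B,merge)→33420, (C,nl)→145800, (B,nl)→145800; best=4920 via (C,hash)
  {ABCDE}: card=57600; try (C,hash)→14000, (E,hash)→19800, (C,merge)→148100, (E,nl_idx)→148920, (E,merge)→221200, (C,nl)→579680 …(+1); best=14000 via (C,hash)

14000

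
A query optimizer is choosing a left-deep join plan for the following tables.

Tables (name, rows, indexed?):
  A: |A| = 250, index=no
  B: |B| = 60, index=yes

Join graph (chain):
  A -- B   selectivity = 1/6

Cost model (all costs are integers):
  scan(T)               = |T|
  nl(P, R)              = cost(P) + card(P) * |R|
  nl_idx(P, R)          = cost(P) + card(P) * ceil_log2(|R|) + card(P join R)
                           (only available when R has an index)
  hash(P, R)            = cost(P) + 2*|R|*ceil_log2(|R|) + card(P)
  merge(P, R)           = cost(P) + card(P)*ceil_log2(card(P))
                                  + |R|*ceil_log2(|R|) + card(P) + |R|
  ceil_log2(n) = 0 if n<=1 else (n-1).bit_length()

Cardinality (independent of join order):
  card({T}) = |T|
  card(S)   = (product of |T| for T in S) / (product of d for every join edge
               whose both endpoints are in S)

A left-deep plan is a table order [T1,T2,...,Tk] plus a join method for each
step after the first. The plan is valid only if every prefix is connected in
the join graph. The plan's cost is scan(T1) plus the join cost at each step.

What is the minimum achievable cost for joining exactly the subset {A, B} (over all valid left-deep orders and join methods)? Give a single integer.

1220

Selinger DP over subsets of {A,B}:
  {A}: scan cost=250, card=250
  {B}: scan cost=60, card=60
  {AB}: card=2500; try (B,hash)→1220, (A,merge)→2730, (B,merge)→2920, (A,hash)→4120, (B,nl_idx)→4250, (A,nl)→15060 …(+1); best=1220 via (B,hash)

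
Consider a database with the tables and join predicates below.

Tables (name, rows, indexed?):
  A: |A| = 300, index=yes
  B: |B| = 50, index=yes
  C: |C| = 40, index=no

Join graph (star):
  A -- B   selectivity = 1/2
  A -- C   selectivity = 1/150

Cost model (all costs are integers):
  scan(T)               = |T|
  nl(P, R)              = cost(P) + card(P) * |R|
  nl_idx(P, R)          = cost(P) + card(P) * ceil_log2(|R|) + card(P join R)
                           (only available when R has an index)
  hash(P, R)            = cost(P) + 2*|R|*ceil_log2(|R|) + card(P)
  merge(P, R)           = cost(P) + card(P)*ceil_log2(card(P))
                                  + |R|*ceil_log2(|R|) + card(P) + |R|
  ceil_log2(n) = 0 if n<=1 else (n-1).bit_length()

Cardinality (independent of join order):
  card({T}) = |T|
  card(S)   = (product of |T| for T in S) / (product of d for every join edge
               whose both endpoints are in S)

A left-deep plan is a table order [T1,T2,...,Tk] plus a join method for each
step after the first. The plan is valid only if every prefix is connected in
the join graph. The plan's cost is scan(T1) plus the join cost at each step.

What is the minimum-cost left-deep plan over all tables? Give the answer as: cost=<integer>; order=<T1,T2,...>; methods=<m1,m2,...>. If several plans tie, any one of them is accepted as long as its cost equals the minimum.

cost=1160; order=C,A,B; methods=nl_idx,hash

Selinger DP (subsets sized 1..n):
  {A}: scan cost=300, card=300
  {B}: scan cost=50, card=50
  {C}: scan cost=40, card=40
  {AB}: card=7500; try (B,hash)→1200, (A,merge)→3400, (B,merge)→3650, (A,hash)→5500, (A,nl_idx)→8000, (B,nl_idx)→9600 …(+2); best=1200 via (B,hash)
  {AC}: card=80; try (A,nl_idx)→480, (C,hash)→1080, (A,merge)→3320, (C,merge)→3580, (A,hash)→5480, (A,nl)→12040 …(+1); best=480 via (A,nl_idx)
  {ABC}: card=2000; try (B,hash)→1160, (B,merge)→1470, (B,nl_idx)→2960, (B,nl)→4480, (C,hash)→9180, (C,merge)→106480 …(+1); best=1160 via (B,hash)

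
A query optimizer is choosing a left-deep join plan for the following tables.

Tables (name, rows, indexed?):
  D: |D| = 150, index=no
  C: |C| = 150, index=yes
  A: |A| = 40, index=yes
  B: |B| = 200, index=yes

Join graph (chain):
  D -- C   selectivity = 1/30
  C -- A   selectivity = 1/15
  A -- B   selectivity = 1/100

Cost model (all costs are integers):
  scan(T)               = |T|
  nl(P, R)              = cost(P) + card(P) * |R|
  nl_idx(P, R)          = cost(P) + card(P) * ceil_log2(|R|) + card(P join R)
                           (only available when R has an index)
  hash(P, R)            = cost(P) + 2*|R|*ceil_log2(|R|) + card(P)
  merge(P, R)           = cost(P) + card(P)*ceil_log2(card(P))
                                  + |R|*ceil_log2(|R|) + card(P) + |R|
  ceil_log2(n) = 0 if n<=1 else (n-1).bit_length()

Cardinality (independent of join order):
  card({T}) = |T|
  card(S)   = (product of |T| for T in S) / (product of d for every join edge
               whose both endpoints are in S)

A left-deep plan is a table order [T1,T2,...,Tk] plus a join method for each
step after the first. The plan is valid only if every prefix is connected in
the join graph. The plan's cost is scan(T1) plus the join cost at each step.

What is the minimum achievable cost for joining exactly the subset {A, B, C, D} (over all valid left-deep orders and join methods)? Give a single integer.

5080

Selinger DP over subsets of {A,B,C,D}:
  {D}: scan cost=150, card=150
  {C}: scan cost=150, card=150
  {A}: scan cost=40, card=40
  {B}: scan cost=200, card=200
  {CD}: card=750; try (C,nl_idx)→2100, (D,hash)→2700, (C,hash)→2700, (D,merge)→2850, (C,merge)→2850, (D,nl)→22650 …(+1); best=2100 via (C,nl_idx)
  {AC}: card=400; try (C,nl_idx)→760, (A,hash)→780, (A,nl_idx)→1450, (C,merge)→1670, (A,merge)→1780, (C,hash)→2480 …(+2); best=760 via (C,nl_idx)
  {AB}: card=80; try (B,nl_idx)→440, (A,hash)→880, (A,nl_idx)→1480, (B,merge)→2120, (A,merge)→2280, (B,hash)→3280 …(+2); best=440 via (B,nl_idx)
  {ACD}: card=2000; try (A,hash)→3330, (D,hash)→3560, (D,merge)→6110, (A,nl_idx)→8600, (A,merge)→10630, (A,nl)→32100 …(+1); best=3330 via (A,hash)
  {ABC}: card=800; try (C,nl_idx)→1880, (C,merge)→2430, (C,hash)→2920, (B,hash)→4360, (B,nl_idx)→4760, (B,merge)→6560 …(+2); best=1880 via (C,nl_idx)
  {ABCD}: card=4000; try (D,hash)→5080, (B,hash)→8530, (D,merge)→12030, (B,nl_idx)→23330, (B,merge)→29130, (D,nl)→121880 …(+1); best=5080 via (D,hash)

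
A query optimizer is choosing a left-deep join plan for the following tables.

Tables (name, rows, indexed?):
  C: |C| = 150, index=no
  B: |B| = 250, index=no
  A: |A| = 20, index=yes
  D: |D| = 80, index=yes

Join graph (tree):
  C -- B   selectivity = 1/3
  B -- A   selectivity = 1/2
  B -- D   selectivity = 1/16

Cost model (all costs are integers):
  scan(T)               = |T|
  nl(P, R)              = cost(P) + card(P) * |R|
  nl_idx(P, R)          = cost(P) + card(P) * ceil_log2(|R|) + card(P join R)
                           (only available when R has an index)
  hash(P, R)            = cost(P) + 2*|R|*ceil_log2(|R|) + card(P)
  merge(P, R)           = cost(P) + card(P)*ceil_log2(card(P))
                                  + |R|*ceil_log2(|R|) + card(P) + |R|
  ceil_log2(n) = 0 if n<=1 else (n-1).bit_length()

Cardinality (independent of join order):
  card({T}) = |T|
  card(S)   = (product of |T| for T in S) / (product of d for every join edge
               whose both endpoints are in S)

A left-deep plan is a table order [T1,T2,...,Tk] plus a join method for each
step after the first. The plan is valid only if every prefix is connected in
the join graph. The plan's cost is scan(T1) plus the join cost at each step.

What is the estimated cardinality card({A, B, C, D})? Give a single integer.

Tables in S: A(20), B(250), C(150), D(80)
Edges inside S: C-B(d=3), B-A(d=2), B-D(d=16)
numerator = 20 * 250 * 150 * 80 = 60000000
denominator = 3 * 2 * 16 = 96
card(S) = 60000000 / 96 = 625000

625000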